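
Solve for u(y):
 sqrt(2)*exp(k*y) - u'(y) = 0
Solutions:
 u(y) = C1 + sqrt(2)*exp(k*y)/k


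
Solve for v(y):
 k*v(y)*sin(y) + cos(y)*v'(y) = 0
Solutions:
 v(y) = C1*exp(k*log(cos(y)))


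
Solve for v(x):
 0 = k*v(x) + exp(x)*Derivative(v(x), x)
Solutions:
 v(x) = C1*exp(k*exp(-x))


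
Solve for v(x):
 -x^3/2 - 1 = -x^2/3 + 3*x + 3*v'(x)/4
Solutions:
 v(x) = C1 - x^4/6 + 4*x^3/27 - 2*x^2 - 4*x/3


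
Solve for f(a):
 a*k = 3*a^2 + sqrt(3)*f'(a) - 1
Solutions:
 f(a) = C1 - sqrt(3)*a^3/3 + sqrt(3)*a^2*k/6 + sqrt(3)*a/3


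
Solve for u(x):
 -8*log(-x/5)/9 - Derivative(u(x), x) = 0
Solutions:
 u(x) = C1 - 8*x*log(-x)/9 + 8*x*(1 + log(5))/9


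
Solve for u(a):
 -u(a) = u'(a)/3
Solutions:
 u(a) = C1*exp(-3*a)


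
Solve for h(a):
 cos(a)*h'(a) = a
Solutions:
 h(a) = C1 + Integral(a/cos(a), a)


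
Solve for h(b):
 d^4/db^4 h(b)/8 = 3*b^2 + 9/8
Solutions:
 h(b) = C1 + C2*b + C3*b^2 + C4*b^3 + b^6/15 + 3*b^4/8


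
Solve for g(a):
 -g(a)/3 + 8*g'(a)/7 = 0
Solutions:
 g(a) = C1*exp(7*a/24)


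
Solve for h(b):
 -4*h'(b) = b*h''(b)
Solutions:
 h(b) = C1 + C2/b^3


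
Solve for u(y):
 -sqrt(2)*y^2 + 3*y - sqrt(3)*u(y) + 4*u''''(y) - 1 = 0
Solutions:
 u(y) = C1*exp(-sqrt(2)*3^(1/8)*y/2) + C2*exp(sqrt(2)*3^(1/8)*y/2) + C3*sin(sqrt(2)*3^(1/8)*y/2) + C4*cos(sqrt(2)*3^(1/8)*y/2) - sqrt(6)*y^2/3 + sqrt(3)*y - sqrt(3)/3


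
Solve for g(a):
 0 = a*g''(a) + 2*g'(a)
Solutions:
 g(a) = C1 + C2/a


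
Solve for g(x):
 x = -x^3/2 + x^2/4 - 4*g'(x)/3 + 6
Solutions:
 g(x) = C1 - 3*x^4/32 + x^3/16 - 3*x^2/8 + 9*x/2


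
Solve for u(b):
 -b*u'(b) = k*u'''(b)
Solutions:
 u(b) = C1 + Integral(C2*airyai(b*(-1/k)^(1/3)) + C3*airybi(b*(-1/k)^(1/3)), b)


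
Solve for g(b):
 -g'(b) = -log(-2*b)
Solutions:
 g(b) = C1 + b*log(-b) + b*(-1 + log(2))


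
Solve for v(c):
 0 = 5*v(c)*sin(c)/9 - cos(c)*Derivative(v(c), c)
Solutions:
 v(c) = C1/cos(c)^(5/9)


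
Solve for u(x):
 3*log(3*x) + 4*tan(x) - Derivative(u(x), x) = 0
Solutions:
 u(x) = C1 + 3*x*log(x) - 3*x + 3*x*log(3) - 4*log(cos(x))


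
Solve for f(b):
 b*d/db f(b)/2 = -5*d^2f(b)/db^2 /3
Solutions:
 f(b) = C1 + C2*erf(sqrt(15)*b/10)


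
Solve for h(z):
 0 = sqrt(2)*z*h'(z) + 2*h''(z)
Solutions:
 h(z) = C1 + C2*erf(2^(1/4)*z/2)


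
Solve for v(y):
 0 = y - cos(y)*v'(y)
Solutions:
 v(y) = C1 + Integral(y/cos(y), y)


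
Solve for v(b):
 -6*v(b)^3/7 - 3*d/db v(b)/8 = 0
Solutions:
 v(b) = -sqrt(14)*sqrt(-1/(C1 - 16*b))/2
 v(b) = sqrt(14)*sqrt(-1/(C1 - 16*b))/2


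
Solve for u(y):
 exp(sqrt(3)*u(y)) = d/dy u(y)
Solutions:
 u(y) = sqrt(3)*(2*log(-1/(C1 + y)) - log(3))/6


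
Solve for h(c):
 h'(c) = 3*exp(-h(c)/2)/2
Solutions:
 h(c) = 2*log(C1 + 3*c/4)


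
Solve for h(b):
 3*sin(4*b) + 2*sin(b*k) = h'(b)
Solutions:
 h(b) = C1 - 3*cos(4*b)/4 - 2*cos(b*k)/k


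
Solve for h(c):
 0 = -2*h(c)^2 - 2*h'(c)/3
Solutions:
 h(c) = 1/(C1 + 3*c)


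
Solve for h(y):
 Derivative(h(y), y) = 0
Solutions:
 h(y) = C1


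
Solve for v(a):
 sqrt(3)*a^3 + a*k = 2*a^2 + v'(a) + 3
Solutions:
 v(a) = C1 + sqrt(3)*a^4/4 - 2*a^3/3 + a^2*k/2 - 3*a


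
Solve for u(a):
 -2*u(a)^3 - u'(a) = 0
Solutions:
 u(a) = -sqrt(2)*sqrt(-1/(C1 - 2*a))/2
 u(a) = sqrt(2)*sqrt(-1/(C1 - 2*a))/2


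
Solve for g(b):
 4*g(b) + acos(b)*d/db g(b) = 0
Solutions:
 g(b) = C1*exp(-4*Integral(1/acos(b), b))


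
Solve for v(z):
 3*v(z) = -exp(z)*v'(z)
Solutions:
 v(z) = C1*exp(3*exp(-z))


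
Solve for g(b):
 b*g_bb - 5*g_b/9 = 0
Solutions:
 g(b) = C1 + C2*b^(14/9)


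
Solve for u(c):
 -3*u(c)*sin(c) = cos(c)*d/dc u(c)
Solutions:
 u(c) = C1*cos(c)^3


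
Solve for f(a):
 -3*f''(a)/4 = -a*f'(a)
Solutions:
 f(a) = C1 + C2*erfi(sqrt(6)*a/3)


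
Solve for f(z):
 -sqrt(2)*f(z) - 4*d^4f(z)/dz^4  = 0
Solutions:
 f(z) = (C1*sin(2^(1/8)*z/2) + C2*cos(2^(1/8)*z/2))*exp(-2^(1/8)*z/2) + (C3*sin(2^(1/8)*z/2) + C4*cos(2^(1/8)*z/2))*exp(2^(1/8)*z/2)


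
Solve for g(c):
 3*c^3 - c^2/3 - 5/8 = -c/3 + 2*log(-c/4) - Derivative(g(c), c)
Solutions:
 g(c) = C1 - 3*c^4/4 + c^3/9 - c^2/6 + 2*c*log(-c) + c*(-4*log(2) - 11/8)


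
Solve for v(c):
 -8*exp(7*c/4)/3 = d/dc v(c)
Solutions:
 v(c) = C1 - 32*exp(7*c/4)/21


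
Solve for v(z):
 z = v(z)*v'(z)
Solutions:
 v(z) = -sqrt(C1 + z^2)
 v(z) = sqrt(C1 + z^2)


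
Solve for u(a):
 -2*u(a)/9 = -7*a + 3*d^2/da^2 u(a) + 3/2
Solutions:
 u(a) = C1*sin(sqrt(6)*a/9) + C2*cos(sqrt(6)*a/9) + 63*a/2 - 27/4


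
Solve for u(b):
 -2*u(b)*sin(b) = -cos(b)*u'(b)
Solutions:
 u(b) = C1/cos(b)^2


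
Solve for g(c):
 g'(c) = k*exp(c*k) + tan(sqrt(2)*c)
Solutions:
 g(c) = C1 + k*Piecewise((exp(c*k)/k, Ne(k, 0)), (c, True)) - sqrt(2)*log(cos(sqrt(2)*c))/2


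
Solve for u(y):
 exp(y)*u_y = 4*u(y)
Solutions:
 u(y) = C1*exp(-4*exp(-y))


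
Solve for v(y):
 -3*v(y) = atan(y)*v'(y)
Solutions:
 v(y) = C1*exp(-3*Integral(1/atan(y), y))


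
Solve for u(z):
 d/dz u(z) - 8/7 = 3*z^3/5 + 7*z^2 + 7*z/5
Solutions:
 u(z) = C1 + 3*z^4/20 + 7*z^3/3 + 7*z^2/10 + 8*z/7


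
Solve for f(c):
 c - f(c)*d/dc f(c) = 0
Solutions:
 f(c) = -sqrt(C1 + c^2)
 f(c) = sqrt(C1 + c^2)


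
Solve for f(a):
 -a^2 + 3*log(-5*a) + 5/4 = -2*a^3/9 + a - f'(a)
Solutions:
 f(a) = C1 - a^4/18 + a^3/3 + a^2/2 - 3*a*log(-a) + a*(7/4 - 3*log(5))


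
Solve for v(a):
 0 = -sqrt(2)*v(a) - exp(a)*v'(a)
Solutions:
 v(a) = C1*exp(sqrt(2)*exp(-a))


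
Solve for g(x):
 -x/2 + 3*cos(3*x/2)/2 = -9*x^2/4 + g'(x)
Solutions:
 g(x) = C1 + 3*x^3/4 - x^2/4 + sin(3*x/2)


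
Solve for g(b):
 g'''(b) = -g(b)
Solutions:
 g(b) = C3*exp(-b) + (C1*sin(sqrt(3)*b/2) + C2*cos(sqrt(3)*b/2))*exp(b/2)


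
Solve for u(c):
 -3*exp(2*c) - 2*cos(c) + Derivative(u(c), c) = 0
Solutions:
 u(c) = C1 + 3*exp(2*c)/2 + 2*sin(c)


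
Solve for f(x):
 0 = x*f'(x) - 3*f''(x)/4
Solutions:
 f(x) = C1 + C2*erfi(sqrt(6)*x/3)


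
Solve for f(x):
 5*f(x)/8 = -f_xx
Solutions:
 f(x) = C1*sin(sqrt(10)*x/4) + C2*cos(sqrt(10)*x/4)


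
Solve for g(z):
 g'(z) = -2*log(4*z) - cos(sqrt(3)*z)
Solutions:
 g(z) = C1 - 2*z*log(z) - 4*z*log(2) + 2*z - sqrt(3)*sin(sqrt(3)*z)/3


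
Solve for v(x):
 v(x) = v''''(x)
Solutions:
 v(x) = C1*exp(-x) + C2*exp(x) + C3*sin(x) + C4*cos(x)


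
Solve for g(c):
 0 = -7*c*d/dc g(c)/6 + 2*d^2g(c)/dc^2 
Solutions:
 g(c) = C1 + C2*erfi(sqrt(42)*c/12)


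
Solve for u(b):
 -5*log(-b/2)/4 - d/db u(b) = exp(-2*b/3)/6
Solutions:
 u(b) = C1 - 5*b*log(-b)/4 + 5*b*(log(2) + 1)/4 + exp(-2*b/3)/4


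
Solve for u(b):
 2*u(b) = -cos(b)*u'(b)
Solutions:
 u(b) = C1*(sin(b) - 1)/(sin(b) + 1)


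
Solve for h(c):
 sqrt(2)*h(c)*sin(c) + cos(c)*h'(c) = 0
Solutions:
 h(c) = C1*cos(c)^(sqrt(2))


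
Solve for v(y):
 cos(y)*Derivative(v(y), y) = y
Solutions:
 v(y) = C1 + Integral(y/cos(y), y)


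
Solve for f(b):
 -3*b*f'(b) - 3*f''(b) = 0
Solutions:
 f(b) = C1 + C2*erf(sqrt(2)*b/2)


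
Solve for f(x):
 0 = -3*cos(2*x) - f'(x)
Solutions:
 f(x) = C1 - 3*sin(2*x)/2


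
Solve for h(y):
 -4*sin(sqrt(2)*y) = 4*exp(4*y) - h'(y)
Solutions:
 h(y) = C1 + exp(4*y) - 2*sqrt(2)*cos(sqrt(2)*y)


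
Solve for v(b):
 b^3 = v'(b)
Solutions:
 v(b) = C1 + b^4/4


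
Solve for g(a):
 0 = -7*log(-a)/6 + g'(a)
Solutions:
 g(a) = C1 + 7*a*log(-a)/6 - 7*a/6


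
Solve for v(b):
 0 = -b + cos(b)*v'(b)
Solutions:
 v(b) = C1 + Integral(b/cos(b), b)


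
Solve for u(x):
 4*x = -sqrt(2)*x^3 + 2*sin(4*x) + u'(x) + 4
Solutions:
 u(x) = C1 + sqrt(2)*x^4/4 + 2*x^2 - 4*x + cos(4*x)/2


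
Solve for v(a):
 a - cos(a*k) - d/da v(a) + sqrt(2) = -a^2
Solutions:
 v(a) = C1 + a^3/3 + a^2/2 + sqrt(2)*a - sin(a*k)/k


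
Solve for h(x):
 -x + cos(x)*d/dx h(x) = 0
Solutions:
 h(x) = C1 + Integral(x/cos(x), x)


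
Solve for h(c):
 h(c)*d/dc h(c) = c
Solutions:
 h(c) = -sqrt(C1 + c^2)
 h(c) = sqrt(C1 + c^2)


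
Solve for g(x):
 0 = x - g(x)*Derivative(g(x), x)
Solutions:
 g(x) = -sqrt(C1 + x^2)
 g(x) = sqrt(C1 + x^2)


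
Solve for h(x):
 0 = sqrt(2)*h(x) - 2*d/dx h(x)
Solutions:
 h(x) = C1*exp(sqrt(2)*x/2)


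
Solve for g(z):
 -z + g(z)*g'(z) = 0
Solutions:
 g(z) = -sqrt(C1 + z^2)
 g(z) = sqrt(C1 + z^2)


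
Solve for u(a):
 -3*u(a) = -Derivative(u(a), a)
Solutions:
 u(a) = C1*exp(3*a)


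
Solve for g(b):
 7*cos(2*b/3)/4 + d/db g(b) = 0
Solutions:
 g(b) = C1 - 21*sin(2*b/3)/8


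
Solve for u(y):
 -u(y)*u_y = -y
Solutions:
 u(y) = -sqrt(C1 + y^2)
 u(y) = sqrt(C1 + y^2)


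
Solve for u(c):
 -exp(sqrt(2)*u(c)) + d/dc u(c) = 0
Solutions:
 u(c) = sqrt(2)*(2*log(-1/(C1 + c)) - log(2))/4


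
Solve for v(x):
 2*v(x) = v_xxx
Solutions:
 v(x) = C3*exp(2^(1/3)*x) + (C1*sin(2^(1/3)*sqrt(3)*x/2) + C2*cos(2^(1/3)*sqrt(3)*x/2))*exp(-2^(1/3)*x/2)


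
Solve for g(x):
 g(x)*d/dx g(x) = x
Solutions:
 g(x) = -sqrt(C1 + x^2)
 g(x) = sqrt(C1 + x^2)


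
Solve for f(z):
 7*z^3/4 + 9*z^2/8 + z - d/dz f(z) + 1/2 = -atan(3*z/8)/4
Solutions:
 f(z) = C1 + 7*z^4/16 + 3*z^3/8 + z^2/2 + z*atan(3*z/8)/4 + z/2 - log(9*z^2 + 64)/3


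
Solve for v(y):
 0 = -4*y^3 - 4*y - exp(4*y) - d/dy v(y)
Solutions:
 v(y) = C1 - y^4 - 2*y^2 - exp(4*y)/4


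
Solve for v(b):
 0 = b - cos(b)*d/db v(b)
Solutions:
 v(b) = C1 + Integral(b/cos(b), b)


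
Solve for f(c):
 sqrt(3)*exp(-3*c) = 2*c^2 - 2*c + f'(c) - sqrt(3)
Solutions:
 f(c) = C1 - 2*c^3/3 + c^2 + sqrt(3)*c - sqrt(3)*exp(-3*c)/3


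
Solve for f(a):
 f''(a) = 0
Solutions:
 f(a) = C1 + C2*a


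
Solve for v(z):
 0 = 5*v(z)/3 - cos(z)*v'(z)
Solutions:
 v(z) = C1*(sin(z) + 1)^(5/6)/(sin(z) - 1)^(5/6)


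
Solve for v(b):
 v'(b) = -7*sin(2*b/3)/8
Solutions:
 v(b) = C1 + 21*cos(2*b/3)/16


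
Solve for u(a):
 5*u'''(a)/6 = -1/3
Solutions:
 u(a) = C1 + C2*a + C3*a^2 - a^3/15


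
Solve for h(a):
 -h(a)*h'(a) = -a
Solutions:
 h(a) = -sqrt(C1 + a^2)
 h(a) = sqrt(C1 + a^2)


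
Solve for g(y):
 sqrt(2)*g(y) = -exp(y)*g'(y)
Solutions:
 g(y) = C1*exp(sqrt(2)*exp(-y))


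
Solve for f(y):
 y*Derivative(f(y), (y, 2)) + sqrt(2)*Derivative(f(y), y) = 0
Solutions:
 f(y) = C1 + C2*y^(1 - sqrt(2))


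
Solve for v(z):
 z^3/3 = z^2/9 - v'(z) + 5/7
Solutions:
 v(z) = C1 - z^4/12 + z^3/27 + 5*z/7


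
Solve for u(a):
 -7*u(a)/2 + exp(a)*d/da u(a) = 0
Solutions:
 u(a) = C1*exp(-7*exp(-a)/2)


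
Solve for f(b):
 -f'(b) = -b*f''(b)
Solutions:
 f(b) = C1 + C2*b^2


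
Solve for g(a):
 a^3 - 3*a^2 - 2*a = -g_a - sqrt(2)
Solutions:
 g(a) = C1 - a^4/4 + a^3 + a^2 - sqrt(2)*a


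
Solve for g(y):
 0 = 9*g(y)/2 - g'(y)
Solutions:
 g(y) = C1*exp(9*y/2)


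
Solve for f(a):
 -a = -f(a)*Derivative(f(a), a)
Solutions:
 f(a) = -sqrt(C1 + a^2)
 f(a) = sqrt(C1 + a^2)


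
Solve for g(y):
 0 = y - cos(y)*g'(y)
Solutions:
 g(y) = C1 + Integral(y/cos(y), y)


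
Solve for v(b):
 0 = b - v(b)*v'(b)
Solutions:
 v(b) = -sqrt(C1 + b^2)
 v(b) = sqrt(C1 + b^2)


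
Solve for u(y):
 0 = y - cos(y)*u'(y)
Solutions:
 u(y) = C1 + Integral(y/cos(y), y)


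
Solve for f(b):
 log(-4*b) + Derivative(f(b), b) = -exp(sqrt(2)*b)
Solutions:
 f(b) = C1 - b*log(-b) + b*(1 - 2*log(2)) - sqrt(2)*exp(sqrt(2)*b)/2


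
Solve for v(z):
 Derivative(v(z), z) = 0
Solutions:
 v(z) = C1


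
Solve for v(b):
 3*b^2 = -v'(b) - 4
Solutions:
 v(b) = C1 - b^3 - 4*b


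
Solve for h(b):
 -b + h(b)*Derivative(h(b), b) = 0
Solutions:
 h(b) = -sqrt(C1 + b^2)
 h(b) = sqrt(C1 + b^2)


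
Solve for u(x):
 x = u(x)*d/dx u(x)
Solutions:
 u(x) = -sqrt(C1 + x^2)
 u(x) = sqrt(C1 + x^2)


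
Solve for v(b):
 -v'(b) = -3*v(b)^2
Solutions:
 v(b) = -1/(C1 + 3*b)


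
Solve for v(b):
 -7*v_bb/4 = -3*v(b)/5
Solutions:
 v(b) = C1*exp(-2*sqrt(105)*b/35) + C2*exp(2*sqrt(105)*b/35)


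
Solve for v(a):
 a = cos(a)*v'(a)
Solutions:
 v(a) = C1 + Integral(a/cos(a), a)


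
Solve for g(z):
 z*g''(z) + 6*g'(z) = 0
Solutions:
 g(z) = C1 + C2/z^5


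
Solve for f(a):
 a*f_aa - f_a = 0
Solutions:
 f(a) = C1 + C2*a^2


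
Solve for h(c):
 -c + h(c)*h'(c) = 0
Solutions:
 h(c) = -sqrt(C1 + c^2)
 h(c) = sqrt(C1 + c^2)


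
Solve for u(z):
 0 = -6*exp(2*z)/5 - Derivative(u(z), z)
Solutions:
 u(z) = C1 - 3*exp(2*z)/5


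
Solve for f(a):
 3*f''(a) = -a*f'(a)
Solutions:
 f(a) = C1 + C2*erf(sqrt(6)*a/6)


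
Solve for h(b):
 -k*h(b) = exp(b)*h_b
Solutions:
 h(b) = C1*exp(k*exp(-b))


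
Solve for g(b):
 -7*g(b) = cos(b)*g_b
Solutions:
 g(b) = C1*sqrt(sin(b) - 1)*(sin(b)^3 - 3*sin(b)^2 + 3*sin(b) - 1)/(sqrt(sin(b) + 1)*(sin(b)^3 + 3*sin(b)^2 + 3*sin(b) + 1))


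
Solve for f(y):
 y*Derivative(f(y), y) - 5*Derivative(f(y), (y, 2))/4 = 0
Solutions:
 f(y) = C1 + C2*erfi(sqrt(10)*y/5)


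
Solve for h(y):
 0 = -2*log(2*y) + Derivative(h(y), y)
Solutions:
 h(y) = C1 + 2*y*log(y) - 2*y + y*log(4)


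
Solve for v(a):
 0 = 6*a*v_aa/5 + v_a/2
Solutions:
 v(a) = C1 + C2*a^(7/12)


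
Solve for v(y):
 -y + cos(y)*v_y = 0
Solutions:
 v(y) = C1 + Integral(y/cos(y), y)


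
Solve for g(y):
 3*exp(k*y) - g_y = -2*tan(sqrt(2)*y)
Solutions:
 g(y) = C1 + 3*Piecewise((exp(k*y)/k, Ne(k, 0)), (y, True)) - sqrt(2)*log(cos(sqrt(2)*y))


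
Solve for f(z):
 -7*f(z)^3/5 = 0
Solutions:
 f(z) = 0


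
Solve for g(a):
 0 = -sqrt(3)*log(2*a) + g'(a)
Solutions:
 g(a) = C1 + sqrt(3)*a*log(a) - sqrt(3)*a + sqrt(3)*a*log(2)


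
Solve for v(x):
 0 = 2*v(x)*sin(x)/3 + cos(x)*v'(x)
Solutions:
 v(x) = C1*cos(x)^(2/3)


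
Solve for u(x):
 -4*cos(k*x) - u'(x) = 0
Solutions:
 u(x) = C1 - 4*sin(k*x)/k


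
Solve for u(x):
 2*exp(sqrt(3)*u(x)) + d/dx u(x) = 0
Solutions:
 u(x) = sqrt(3)*(2*log(1/(C1 + 2*x)) - log(3))/6


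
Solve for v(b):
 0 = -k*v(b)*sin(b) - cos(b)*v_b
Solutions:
 v(b) = C1*exp(k*log(cos(b)))


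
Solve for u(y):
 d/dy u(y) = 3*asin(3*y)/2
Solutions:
 u(y) = C1 + 3*y*asin(3*y)/2 + sqrt(1 - 9*y^2)/2


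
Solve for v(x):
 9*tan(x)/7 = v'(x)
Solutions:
 v(x) = C1 - 9*log(cos(x))/7


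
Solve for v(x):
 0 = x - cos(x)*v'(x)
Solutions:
 v(x) = C1 + Integral(x/cos(x), x)


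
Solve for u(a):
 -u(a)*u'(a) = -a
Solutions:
 u(a) = -sqrt(C1 + a^2)
 u(a) = sqrt(C1 + a^2)


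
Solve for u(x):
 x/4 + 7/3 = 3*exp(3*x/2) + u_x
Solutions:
 u(x) = C1 + x^2/8 + 7*x/3 - 2*exp(3*x/2)


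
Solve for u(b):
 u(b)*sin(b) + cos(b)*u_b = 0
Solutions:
 u(b) = C1*cos(b)


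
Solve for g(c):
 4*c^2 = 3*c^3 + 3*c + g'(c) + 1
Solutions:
 g(c) = C1 - 3*c^4/4 + 4*c^3/3 - 3*c^2/2 - c


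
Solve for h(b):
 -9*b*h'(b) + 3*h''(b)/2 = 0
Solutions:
 h(b) = C1 + C2*erfi(sqrt(3)*b)


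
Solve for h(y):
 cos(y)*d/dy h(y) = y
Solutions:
 h(y) = C1 + Integral(y/cos(y), y)


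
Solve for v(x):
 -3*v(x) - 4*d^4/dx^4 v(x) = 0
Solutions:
 v(x) = (C1*sin(3^(1/4)*x/2) + C2*cos(3^(1/4)*x/2))*exp(-3^(1/4)*x/2) + (C3*sin(3^(1/4)*x/2) + C4*cos(3^(1/4)*x/2))*exp(3^(1/4)*x/2)


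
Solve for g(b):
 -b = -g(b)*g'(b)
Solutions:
 g(b) = -sqrt(C1 + b^2)
 g(b) = sqrt(C1 + b^2)


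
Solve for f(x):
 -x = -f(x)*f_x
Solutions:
 f(x) = -sqrt(C1 + x^2)
 f(x) = sqrt(C1 + x^2)


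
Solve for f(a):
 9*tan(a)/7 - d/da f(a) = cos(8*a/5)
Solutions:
 f(a) = C1 - 9*log(cos(a))/7 - 5*sin(8*a/5)/8


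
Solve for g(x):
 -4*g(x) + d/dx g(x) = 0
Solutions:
 g(x) = C1*exp(4*x)


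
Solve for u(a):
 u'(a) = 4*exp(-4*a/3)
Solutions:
 u(a) = C1 - 3*exp(-4*a/3)


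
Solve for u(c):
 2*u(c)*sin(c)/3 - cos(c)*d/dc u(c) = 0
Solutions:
 u(c) = C1/cos(c)^(2/3)


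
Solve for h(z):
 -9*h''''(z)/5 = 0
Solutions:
 h(z) = C1 + C2*z + C3*z^2 + C4*z^3


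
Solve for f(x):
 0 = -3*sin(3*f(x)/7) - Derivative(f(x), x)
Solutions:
 3*x + 7*log(cos(3*f(x)/7) - 1)/6 - 7*log(cos(3*f(x)/7) + 1)/6 = C1


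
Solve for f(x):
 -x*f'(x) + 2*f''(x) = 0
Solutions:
 f(x) = C1 + C2*erfi(x/2)


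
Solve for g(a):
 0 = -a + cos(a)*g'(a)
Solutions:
 g(a) = C1 + Integral(a/cos(a), a)


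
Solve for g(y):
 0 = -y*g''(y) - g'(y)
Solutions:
 g(y) = C1 + C2*log(y)


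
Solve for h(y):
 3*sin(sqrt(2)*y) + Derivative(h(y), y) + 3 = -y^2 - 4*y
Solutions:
 h(y) = C1 - y^3/3 - 2*y^2 - 3*y + 3*sqrt(2)*cos(sqrt(2)*y)/2


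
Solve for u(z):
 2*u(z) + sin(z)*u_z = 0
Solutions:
 u(z) = C1*(cos(z) + 1)/(cos(z) - 1)


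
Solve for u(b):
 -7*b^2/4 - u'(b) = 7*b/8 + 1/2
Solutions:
 u(b) = C1 - 7*b^3/12 - 7*b^2/16 - b/2


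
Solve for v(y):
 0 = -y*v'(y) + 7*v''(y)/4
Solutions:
 v(y) = C1 + C2*erfi(sqrt(14)*y/7)


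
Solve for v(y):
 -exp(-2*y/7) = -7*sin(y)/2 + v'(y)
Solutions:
 v(y) = C1 - 7*cos(y)/2 + 7*exp(-2*y/7)/2


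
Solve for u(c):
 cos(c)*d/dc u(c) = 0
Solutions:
 u(c) = C1


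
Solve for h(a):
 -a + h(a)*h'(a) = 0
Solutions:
 h(a) = -sqrt(C1 + a^2)
 h(a) = sqrt(C1 + a^2)


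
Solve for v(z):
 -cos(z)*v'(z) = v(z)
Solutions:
 v(z) = C1*sqrt(sin(z) - 1)/sqrt(sin(z) + 1)


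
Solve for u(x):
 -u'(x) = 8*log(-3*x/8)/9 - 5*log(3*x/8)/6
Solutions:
 u(x) = C1 - x*log(x)/18 + x*(-log(3) + 1 + 3*log(2) - 16*I*pi)/18


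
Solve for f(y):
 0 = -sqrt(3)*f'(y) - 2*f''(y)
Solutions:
 f(y) = C1 + C2*exp(-sqrt(3)*y/2)


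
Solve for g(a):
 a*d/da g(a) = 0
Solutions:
 g(a) = C1


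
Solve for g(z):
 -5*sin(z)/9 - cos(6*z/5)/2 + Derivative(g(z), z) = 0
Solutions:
 g(z) = C1 + 5*sin(6*z/5)/12 - 5*cos(z)/9


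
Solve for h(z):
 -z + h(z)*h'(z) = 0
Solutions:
 h(z) = -sqrt(C1 + z^2)
 h(z) = sqrt(C1 + z^2)


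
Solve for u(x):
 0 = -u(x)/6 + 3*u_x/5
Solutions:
 u(x) = C1*exp(5*x/18)


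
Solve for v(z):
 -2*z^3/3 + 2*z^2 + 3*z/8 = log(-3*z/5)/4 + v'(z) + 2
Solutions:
 v(z) = C1 - z^4/6 + 2*z^3/3 + 3*z^2/16 - z*log(-z)/4 + z*(-7 - log(3) + log(5))/4


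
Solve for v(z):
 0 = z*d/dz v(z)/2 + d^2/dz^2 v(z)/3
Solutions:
 v(z) = C1 + C2*erf(sqrt(3)*z/2)


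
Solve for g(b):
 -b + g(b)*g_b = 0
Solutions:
 g(b) = -sqrt(C1 + b^2)
 g(b) = sqrt(C1 + b^2)


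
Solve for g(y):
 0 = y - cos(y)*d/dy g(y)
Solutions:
 g(y) = C1 + Integral(y/cos(y), y)


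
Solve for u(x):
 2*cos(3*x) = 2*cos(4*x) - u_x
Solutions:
 u(x) = C1 - 2*sin(3*x)/3 + sin(4*x)/2


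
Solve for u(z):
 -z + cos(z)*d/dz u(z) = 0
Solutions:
 u(z) = C1 + Integral(z/cos(z), z)


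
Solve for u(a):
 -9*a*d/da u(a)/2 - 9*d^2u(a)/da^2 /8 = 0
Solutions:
 u(a) = C1 + C2*erf(sqrt(2)*a)


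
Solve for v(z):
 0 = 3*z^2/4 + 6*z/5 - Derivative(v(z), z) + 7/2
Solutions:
 v(z) = C1 + z^3/4 + 3*z^2/5 + 7*z/2


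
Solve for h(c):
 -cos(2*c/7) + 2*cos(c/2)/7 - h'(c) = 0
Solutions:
 h(c) = C1 - 7*sin(2*c/7)/2 + 4*sin(c/2)/7


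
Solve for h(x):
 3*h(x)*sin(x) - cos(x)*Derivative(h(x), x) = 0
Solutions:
 h(x) = C1/cos(x)^3


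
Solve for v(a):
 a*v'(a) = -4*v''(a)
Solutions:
 v(a) = C1 + C2*erf(sqrt(2)*a/4)


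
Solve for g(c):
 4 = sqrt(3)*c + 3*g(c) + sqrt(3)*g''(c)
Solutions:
 g(c) = C1*sin(3^(1/4)*c) + C2*cos(3^(1/4)*c) - sqrt(3)*c/3 + 4/3


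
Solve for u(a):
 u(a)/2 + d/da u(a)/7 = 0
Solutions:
 u(a) = C1*exp(-7*a/2)


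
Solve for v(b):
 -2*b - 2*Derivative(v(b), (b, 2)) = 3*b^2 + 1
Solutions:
 v(b) = C1 + C2*b - b^4/8 - b^3/6 - b^2/4


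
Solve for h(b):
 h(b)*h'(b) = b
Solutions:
 h(b) = -sqrt(C1 + b^2)
 h(b) = sqrt(C1 + b^2)


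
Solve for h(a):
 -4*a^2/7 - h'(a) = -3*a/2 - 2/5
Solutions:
 h(a) = C1 - 4*a^3/21 + 3*a^2/4 + 2*a/5


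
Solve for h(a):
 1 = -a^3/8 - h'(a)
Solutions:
 h(a) = C1 - a^4/32 - a


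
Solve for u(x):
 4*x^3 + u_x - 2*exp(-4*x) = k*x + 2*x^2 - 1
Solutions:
 u(x) = C1 + k*x^2/2 - x^4 + 2*x^3/3 - x - exp(-4*x)/2


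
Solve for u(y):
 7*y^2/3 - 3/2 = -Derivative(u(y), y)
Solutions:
 u(y) = C1 - 7*y^3/9 + 3*y/2


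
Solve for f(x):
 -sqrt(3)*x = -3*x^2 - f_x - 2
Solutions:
 f(x) = C1 - x^3 + sqrt(3)*x^2/2 - 2*x


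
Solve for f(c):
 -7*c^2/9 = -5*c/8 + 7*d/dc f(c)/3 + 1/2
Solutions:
 f(c) = C1 - c^3/9 + 15*c^2/112 - 3*c/14


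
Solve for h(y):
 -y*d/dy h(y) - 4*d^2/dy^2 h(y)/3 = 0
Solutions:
 h(y) = C1 + C2*erf(sqrt(6)*y/4)


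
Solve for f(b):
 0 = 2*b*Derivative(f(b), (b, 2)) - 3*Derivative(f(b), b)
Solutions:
 f(b) = C1 + C2*b^(5/2)


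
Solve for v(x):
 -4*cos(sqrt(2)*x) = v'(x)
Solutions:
 v(x) = C1 - 2*sqrt(2)*sin(sqrt(2)*x)


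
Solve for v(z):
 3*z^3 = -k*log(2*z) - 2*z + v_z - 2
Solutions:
 v(z) = C1 + k*z*log(z) - k*z + k*z*log(2) + 3*z^4/4 + z^2 + 2*z


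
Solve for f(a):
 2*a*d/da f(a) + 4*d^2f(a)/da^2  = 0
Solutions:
 f(a) = C1 + C2*erf(a/2)


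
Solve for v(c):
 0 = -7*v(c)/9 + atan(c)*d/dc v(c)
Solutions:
 v(c) = C1*exp(7*Integral(1/atan(c), c)/9)


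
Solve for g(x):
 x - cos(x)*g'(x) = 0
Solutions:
 g(x) = C1 + Integral(x/cos(x), x)


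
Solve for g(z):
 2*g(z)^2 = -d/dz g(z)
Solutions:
 g(z) = 1/(C1 + 2*z)


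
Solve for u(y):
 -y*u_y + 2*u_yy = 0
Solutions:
 u(y) = C1 + C2*erfi(y/2)


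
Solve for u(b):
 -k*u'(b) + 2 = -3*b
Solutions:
 u(b) = C1 + 3*b^2/(2*k) + 2*b/k


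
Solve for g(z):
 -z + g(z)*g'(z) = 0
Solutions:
 g(z) = -sqrt(C1 + z^2)
 g(z) = sqrt(C1 + z^2)


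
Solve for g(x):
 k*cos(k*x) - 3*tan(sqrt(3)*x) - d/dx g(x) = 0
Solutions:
 g(x) = C1 + k*Piecewise((sin(k*x)/k, Ne(k, 0)), (x, True)) + sqrt(3)*log(cos(sqrt(3)*x))


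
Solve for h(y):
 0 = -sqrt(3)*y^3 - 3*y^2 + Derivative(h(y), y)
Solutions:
 h(y) = C1 + sqrt(3)*y^4/4 + y^3


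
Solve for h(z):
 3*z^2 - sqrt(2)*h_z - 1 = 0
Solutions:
 h(z) = C1 + sqrt(2)*z^3/2 - sqrt(2)*z/2


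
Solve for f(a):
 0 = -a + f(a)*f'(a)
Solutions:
 f(a) = -sqrt(C1 + a^2)
 f(a) = sqrt(C1 + a^2)


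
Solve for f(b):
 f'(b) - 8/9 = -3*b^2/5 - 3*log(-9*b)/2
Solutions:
 f(b) = C1 - b^3/5 - 3*b*log(-b)/2 + b*(43/18 - 3*log(3))


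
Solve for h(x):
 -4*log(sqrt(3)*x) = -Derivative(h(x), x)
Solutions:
 h(x) = C1 + 4*x*log(x) - 4*x + x*log(9)


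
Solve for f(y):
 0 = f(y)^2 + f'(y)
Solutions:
 f(y) = 1/(C1 + y)


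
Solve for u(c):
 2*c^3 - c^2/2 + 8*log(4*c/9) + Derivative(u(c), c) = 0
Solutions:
 u(c) = C1 - c^4/2 + c^3/6 - 8*c*log(c) + c*log(43046721/65536) + 8*c


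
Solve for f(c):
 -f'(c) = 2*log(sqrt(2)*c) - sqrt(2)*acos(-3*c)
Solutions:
 f(c) = C1 - 2*c*log(c) - c*log(2) + 2*c + sqrt(2)*(c*acos(-3*c) + sqrt(1 - 9*c^2)/3)


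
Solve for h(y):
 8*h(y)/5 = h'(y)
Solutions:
 h(y) = C1*exp(8*y/5)


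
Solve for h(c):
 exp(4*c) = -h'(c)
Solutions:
 h(c) = C1 - exp(4*c)/4


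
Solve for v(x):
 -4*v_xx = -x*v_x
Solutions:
 v(x) = C1 + C2*erfi(sqrt(2)*x/4)


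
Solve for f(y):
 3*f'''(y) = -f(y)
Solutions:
 f(y) = C3*exp(-3^(2/3)*y/3) + (C1*sin(3^(1/6)*y/2) + C2*cos(3^(1/6)*y/2))*exp(3^(2/3)*y/6)


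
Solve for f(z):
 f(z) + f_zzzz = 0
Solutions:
 f(z) = (C1*sin(sqrt(2)*z/2) + C2*cos(sqrt(2)*z/2))*exp(-sqrt(2)*z/2) + (C3*sin(sqrt(2)*z/2) + C4*cos(sqrt(2)*z/2))*exp(sqrt(2)*z/2)


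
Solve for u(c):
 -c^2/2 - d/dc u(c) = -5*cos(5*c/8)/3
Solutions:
 u(c) = C1 - c^3/6 + 8*sin(5*c/8)/3


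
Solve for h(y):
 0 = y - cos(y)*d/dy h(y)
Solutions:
 h(y) = C1 + Integral(y/cos(y), y)


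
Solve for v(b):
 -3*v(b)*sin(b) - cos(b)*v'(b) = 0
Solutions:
 v(b) = C1*cos(b)^3


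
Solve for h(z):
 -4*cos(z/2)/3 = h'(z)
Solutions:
 h(z) = C1 - 8*sin(z/2)/3


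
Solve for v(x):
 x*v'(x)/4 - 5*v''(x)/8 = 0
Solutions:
 v(x) = C1 + C2*erfi(sqrt(5)*x/5)


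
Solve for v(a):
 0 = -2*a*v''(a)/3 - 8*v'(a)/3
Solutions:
 v(a) = C1 + C2/a^3


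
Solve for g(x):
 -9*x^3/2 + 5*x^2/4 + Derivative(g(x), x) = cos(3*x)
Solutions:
 g(x) = C1 + 9*x^4/8 - 5*x^3/12 + sin(3*x)/3


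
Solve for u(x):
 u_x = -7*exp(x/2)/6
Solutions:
 u(x) = C1 - 7*exp(x/2)/3


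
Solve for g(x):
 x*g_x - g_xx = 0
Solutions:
 g(x) = C1 + C2*erfi(sqrt(2)*x/2)


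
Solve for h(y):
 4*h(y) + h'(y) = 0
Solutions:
 h(y) = C1*exp(-4*y)


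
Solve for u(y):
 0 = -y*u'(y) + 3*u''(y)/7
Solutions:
 u(y) = C1 + C2*erfi(sqrt(42)*y/6)


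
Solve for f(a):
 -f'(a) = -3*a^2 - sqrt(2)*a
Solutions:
 f(a) = C1 + a^3 + sqrt(2)*a^2/2


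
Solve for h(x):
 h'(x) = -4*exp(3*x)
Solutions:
 h(x) = C1 - 4*exp(3*x)/3


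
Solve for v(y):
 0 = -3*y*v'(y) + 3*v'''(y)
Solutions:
 v(y) = C1 + Integral(C2*airyai(y) + C3*airybi(y), y)


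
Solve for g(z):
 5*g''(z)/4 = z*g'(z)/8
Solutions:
 g(z) = C1 + C2*erfi(sqrt(5)*z/10)


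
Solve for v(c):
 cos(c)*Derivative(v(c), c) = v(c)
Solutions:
 v(c) = C1*sqrt(sin(c) + 1)/sqrt(sin(c) - 1)


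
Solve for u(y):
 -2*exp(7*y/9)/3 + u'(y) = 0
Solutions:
 u(y) = C1 + 6*exp(7*y/9)/7


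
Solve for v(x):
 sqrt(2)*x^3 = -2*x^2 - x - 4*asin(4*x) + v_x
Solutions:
 v(x) = C1 + sqrt(2)*x^4/4 + 2*x^3/3 + x^2/2 + 4*x*asin(4*x) + sqrt(1 - 16*x^2)


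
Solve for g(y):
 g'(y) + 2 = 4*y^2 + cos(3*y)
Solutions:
 g(y) = C1 + 4*y^3/3 - 2*y + sin(3*y)/3


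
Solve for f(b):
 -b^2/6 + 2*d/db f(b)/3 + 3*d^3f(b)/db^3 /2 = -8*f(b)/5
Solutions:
 f(b) = C1*exp(-b*(-75^(1/3)*(81 + 2*sqrt(1659))^(1/3) + 5*45^(1/3)/(81 + 2*sqrt(1659))^(1/3))/45)*sin(3^(1/6)*5^(1/3)*b*(15/(81 + 2*sqrt(1659))^(1/3) + 3^(2/3)*5^(1/3)*(81 + 2*sqrt(1659))^(1/3))/45) + C2*exp(-b*(-75^(1/3)*(81 + 2*sqrt(1659))^(1/3) + 5*45^(1/3)/(81 + 2*sqrt(1659))^(1/3))/45)*cos(3^(1/6)*5^(1/3)*b*(15/(81 + 2*sqrt(1659))^(1/3) + 3^(2/3)*5^(1/3)*(81 + 2*sqrt(1659))^(1/3))/45) + C3*exp(2*b*(-75^(1/3)*(81 + 2*sqrt(1659))^(1/3) + 5*45^(1/3)/(81 + 2*sqrt(1659))^(1/3))/45) + 5*b^2/48 - 25*b/288 + 125/3456


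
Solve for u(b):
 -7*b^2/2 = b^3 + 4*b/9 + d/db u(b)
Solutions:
 u(b) = C1 - b^4/4 - 7*b^3/6 - 2*b^2/9


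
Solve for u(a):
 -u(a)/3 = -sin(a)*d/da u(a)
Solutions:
 u(a) = C1*(cos(a) - 1)^(1/6)/(cos(a) + 1)^(1/6)


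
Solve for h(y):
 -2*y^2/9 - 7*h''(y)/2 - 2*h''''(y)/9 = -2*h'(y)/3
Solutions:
 h(y) = C1 + C2*exp(3^(1/3)*y*(-(4 + sqrt(1045))^(1/3) + 7*3^(1/3)/(4 + sqrt(1045))^(1/3))/4)*sin(3^(1/6)*y*(21/(4 + sqrt(1045))^(1/3) + 3^(2/3)*(4 + sqrt(1045))^(1/3))/4) + C3*exp(3^(1/3)*y*(-(4 + sqrt(1045))^(1/3) + 7*3^(1/3)/(4 + sqrt(1045))^(1/3))/4)*cos(3^(1/6)*y*(21/(4 + sqrt(1045))^(1/3) + 3^(2/3)*(4 + sqrt(1045))^(1/3))/4) + C4*exp(-3^(1/3)*y*(-(4 + sqrt(1045))^(1/3) + 7*3^(1/3)/(4 + sqrt(1045))^(1/3))/2) + y^3/9 + 7*y^2/4 + 147*y/8


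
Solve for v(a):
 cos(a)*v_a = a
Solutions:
 v(a) = C1 + Integral(a/cos(a), a)


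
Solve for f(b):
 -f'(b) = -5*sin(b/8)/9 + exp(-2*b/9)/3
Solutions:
 f(b) = C1 - 40*cos(b/8)/9 + 3*exp(-2*b/9)/2


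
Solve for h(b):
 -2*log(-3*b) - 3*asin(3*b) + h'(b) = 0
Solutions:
 h(b) = C1 + 2*b*log(-b) + 3*b*asin(3*b) - 2*b + 2*b*log(3) + sqrt(1 - 9*b^2)


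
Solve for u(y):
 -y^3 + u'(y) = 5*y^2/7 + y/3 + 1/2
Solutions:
 u(y) = C1 + y^4/4 + 5*y^3/21 + y^2/6 + y/2


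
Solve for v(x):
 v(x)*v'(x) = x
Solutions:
 v(x) = -sqrt(C1 + x^2)
 v(x) = sqrt(C1 + x^2)


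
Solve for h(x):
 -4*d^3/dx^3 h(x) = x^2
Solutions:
 h(x) = C1 + C2*x + C3*x^2 - x^5/240


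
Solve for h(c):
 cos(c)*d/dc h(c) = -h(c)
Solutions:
 h(c) = C1*sqrt(sin(c) - 1)/sqrt(sin(c) + 1)


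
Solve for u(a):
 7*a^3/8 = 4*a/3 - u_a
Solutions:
 u(a) = C1 - 7*a^4/32 + 2*a^2/3


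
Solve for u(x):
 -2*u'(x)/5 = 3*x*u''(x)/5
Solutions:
 u(x) = C1 + C2*x^(1/3)


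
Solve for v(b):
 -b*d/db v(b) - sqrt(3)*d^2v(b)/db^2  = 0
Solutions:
 v(b) = C1 + C2*erf(sqrt(2)*3^(3/4)*b/6)


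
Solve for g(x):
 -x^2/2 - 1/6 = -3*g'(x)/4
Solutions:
 g(x) = C1 + 2*x^3/9 + 2*x/9


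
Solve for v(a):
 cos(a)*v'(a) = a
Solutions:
 v(a) = C1 + Integral(a/cos(a), a)


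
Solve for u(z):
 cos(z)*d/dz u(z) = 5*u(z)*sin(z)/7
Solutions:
 u(z) = C1/cos(z)^(5/7)


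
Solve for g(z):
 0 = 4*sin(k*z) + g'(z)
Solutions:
 g(z) = C1 + 4*cos(k*z)/k


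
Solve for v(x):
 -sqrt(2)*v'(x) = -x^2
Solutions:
 v(x) = C1 + sqrt(2)*x^3/6


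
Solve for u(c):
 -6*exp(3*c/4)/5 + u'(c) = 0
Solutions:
 u(c) = C1 + 8*exp(3*c/4)/5


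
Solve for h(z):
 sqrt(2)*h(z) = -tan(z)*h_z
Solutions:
 h(z) = C1/sin(z)^(sqrt(2))


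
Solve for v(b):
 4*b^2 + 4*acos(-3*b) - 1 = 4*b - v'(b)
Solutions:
 v(b) = C1 - 4*b^3/3 + 2*b^2 - 4*b*acos(-3*b) + b - 4*sqrt(1 - 9*b^2)/3


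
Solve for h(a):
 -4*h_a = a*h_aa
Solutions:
 h(a) = C1 + C2/a^3


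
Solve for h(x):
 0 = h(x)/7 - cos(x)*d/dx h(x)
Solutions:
 h(x) = C1*(sin(x) + 1)^(1/14)/(sin(x) - 1)^(1/14)


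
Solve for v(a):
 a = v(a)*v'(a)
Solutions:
 v(a) = -sqrt(C1 + a^2)
 v(a) = sqrt(C1 + a^2)


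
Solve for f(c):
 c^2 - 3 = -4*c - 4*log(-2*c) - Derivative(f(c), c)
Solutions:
 f(c) = C1 - c^3/3 - 2*c^2 - 4*c*log(-c) + c*(7 - 4*log(2))


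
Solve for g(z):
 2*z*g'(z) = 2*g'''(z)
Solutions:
 g(z) = C1 + Integral(C2*airyai(z) + C3*airybi(z), z)


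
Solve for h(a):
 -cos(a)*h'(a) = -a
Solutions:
 h(a) = C1 + Integral(a/cos(a), a)


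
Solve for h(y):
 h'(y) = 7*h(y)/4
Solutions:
 h(y) = C1*exp(7*y/4)


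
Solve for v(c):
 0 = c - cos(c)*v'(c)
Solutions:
 v(c) = C1 + Integral(c/cos(c), c)


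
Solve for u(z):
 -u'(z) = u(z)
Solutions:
 u(z) = C1*exp(-z)


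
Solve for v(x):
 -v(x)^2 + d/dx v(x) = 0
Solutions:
 v(x) = -1/(C1 + x)


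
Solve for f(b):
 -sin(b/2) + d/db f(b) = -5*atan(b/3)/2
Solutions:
 f(b) = C1 - 5*b*atan(b/3)/2 + 15*log(b^2 + 9)/4 - 2*cos(b/2)


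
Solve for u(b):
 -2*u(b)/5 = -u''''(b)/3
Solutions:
 u(b) = C1*exp(-5^(3/4)*6^(1/4)*b/5) + C2*exp(5^(3/4)*6^(1/4)*b/5) + C3*sin(5^(3/4)*6^(1/4)*b/5) + C4*cos(5^(3/4)*6^(1/4)*b/5)


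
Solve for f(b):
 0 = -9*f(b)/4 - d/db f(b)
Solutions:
 f(b) = C1*exp(-9*b/4)


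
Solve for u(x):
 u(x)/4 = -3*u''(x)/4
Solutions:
 u(x) = C1*sin(sqrt(3)*x/3) + C2*cos(sqrt(3)*x/3)


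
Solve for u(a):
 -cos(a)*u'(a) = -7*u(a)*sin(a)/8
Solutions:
 u(a) = C1/cos(a)^(7/8)


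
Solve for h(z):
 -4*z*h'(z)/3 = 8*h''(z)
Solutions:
 h(z) = C1 + C2*erf(sqrt(3)*z/6)


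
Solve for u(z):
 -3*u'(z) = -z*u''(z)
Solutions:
 u(z) = C1 + C2*z^4


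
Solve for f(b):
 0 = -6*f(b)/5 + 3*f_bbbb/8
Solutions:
 f(b) = C1*exp(-2*5^(3/4)*b/5) + C2*exp(2*5^(3/4)*b/5) + C3*sin(2*5^(3/4)*b/5) + C4*cos(2*5^(3/4)*b/5)


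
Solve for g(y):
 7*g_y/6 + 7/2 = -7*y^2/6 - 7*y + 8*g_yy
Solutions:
 g(y) = C1 + C2*exp(7*y/48) - y^3/3 - 69*y^2/7 - 6771*y/49


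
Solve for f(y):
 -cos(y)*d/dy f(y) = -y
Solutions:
 f(y) = C1 + Integral(y/cos(y), y)


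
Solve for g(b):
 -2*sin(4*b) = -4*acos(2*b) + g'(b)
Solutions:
 g(b) = C1 + 4*b*acos(2*b) - 2*sqrt(1 - 4*b^2) + cos(4*b)/2


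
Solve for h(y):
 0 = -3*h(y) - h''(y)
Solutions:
 h(y) = C1*sin(sqrt(3)*y) + C2*cos(sqrt(3)*y)


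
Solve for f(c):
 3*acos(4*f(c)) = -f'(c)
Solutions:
 Integral(1/acos(4*_y), (_y, f(c))) = C1 - 3*c


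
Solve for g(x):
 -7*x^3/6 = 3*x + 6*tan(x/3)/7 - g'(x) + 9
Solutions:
 g(x) = C1 + 7*x^4/24 + 3*x^2/2 + 9*x - 18*log(cos(x/3))/7


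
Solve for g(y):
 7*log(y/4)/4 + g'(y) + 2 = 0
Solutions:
 g(y) = C1 - 7*y*log(y)/4 - y/4 + 7*y*log(2)/2


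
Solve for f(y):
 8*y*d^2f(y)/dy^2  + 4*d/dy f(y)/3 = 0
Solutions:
 f(y) = C1 + C2*y^(5/6)


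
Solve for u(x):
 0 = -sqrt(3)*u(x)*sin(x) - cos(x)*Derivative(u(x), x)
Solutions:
 u(x) = C1*cos(x)^(sqrt(3))


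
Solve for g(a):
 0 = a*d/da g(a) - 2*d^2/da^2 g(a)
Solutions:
 g(a) = C1 + C2*erfi(a/2)


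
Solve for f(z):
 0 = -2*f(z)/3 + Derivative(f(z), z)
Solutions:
 f(z) = C1*exp(2*z/3)


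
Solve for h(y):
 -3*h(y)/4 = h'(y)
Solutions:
 h(y) = C1*exp(-3*y/4)


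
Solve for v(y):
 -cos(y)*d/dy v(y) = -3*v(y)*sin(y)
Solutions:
 v(y) = C1/cos(y)^3


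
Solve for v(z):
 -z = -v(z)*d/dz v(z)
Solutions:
 v(z) = -sqrt(C1 + z^2)
 v(z) = sqrt(C1 + z^2)


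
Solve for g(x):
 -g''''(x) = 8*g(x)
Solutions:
 g(x) = (C1*sin(2^(1/4)*x) + C2*cos(2^(1/4)*x))*exp(-2^(1/4)*x) + (C3*sin(2^(1/4)*x) + C4*cos(2^(1/4)*x))*exp(2^(1/4)*x)


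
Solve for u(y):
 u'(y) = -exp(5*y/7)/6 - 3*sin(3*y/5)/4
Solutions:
 u(y) = C1 - 7*exp(5*y/7)/30 + 5*cos(3*y/5)/4


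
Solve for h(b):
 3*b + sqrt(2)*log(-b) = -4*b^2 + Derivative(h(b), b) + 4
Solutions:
 h(b) = C1 + 4*b^3/3 + 3*b^2/2 + sqrt(2)*b*log(-b) + b*(-4 - sqrt(2))


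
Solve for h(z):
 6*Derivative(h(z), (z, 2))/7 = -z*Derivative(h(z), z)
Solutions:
 h(z) = C1 + C2*erf(sqrt(21)*z/6)


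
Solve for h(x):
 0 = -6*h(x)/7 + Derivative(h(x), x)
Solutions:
 h(x) = C1*exp(6*x/7)


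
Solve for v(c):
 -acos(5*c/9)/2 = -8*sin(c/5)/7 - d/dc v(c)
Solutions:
 v(c) = C1 + c*acos(5*c/9)/2 - sqrt(81 - 25*c^2)/10 + 40*cos(c/5)/7


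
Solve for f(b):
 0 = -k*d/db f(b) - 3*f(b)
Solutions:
 f(b) = C1*exp(-3*b/k)


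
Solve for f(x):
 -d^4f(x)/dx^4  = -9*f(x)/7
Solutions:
 f(x) = C1*exp(-sqrt(3)*7^(3/4)*x/7) + C2*exp(sqrt(3)*7^(3/4)*x/7) + C3*sin(sqrt(3)*7^(3/4)*x/7) + C4*cos(sqrt(3)*7^(3/4)*x/7)


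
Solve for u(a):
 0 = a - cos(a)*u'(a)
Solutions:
 u(a) = C1 + Integral(a/cos(a), a)


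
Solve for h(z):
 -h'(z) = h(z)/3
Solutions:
 h(z) = C1*exp(-z/3)


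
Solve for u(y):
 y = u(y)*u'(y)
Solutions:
 u(y) = -sqrt(C1 + y^2)
 u(y) = sqrt(C1 + y^2)


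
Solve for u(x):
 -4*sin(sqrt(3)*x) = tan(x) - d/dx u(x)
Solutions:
 u(x) = C1 - log(cos(x)) - 4*sqrt(3)*cos(sqrt(3)*x)/3


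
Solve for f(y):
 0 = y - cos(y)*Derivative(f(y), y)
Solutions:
 f(y) = C1 + Integral(y/cos(y), y)


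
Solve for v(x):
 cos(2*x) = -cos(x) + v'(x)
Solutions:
 v(x) = C1 + sin(x) + sin(2*x)/2


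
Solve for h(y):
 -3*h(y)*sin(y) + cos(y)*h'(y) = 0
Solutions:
 h(y) = C1/cos(y)^3


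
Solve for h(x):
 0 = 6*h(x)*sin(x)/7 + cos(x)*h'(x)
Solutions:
 h(x) = C1*cos(x)^(6/7)


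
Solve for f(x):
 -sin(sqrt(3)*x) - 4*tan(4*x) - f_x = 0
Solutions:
 f(x) = C1 + log(cos(4*x)) + sqrt(3)*cos(sqrt(3)*x)/3


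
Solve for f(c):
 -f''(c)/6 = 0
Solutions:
 f(c) = C1 + C2*c


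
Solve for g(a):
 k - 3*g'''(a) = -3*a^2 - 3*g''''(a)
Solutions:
 g(a) = C1 + C2*a + C3*a^2 + C4*exp(a) + a^5/60 + a^4/12 + a^3*(k + 6)/18


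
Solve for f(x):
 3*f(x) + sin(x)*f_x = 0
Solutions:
 f(x) = C1*(cos(x) + 1)^(3/2)/(cos(x) - 1)^(3/2)


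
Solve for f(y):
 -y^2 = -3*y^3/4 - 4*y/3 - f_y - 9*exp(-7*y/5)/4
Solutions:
 f(y) = C1 - 3*y^4/16 + y^3/3 - 2*y^2/3 + 45*exp(-7*y/5)/28


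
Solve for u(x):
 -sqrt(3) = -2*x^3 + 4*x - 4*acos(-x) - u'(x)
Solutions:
 u(x) = C1 - x^4/2 + 2*x^2 - 4*x*acos(-x) + sqrt(3)*x - 4*sqrt(1 - x^2)


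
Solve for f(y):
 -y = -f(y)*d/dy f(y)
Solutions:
 f(y) = -sqrt(C1 + y^2)
 f(y) = sqrt(C1 + y^2)


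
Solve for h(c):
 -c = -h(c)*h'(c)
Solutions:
 h(c) = -sqrt(C1 + c^2)
 h(c) = sqrt(C1 + c^2)


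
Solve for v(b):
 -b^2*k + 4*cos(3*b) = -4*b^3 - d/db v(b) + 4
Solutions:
 v(b) = C1 - b^4 + b^3*k/3 + 4*b - 4*sin(3*b)/3


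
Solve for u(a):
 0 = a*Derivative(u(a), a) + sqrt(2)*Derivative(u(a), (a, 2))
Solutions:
 u(a) = C1 + C2*erf(2^(1/4)*a/2)


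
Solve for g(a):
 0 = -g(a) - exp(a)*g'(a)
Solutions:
 g(a) = C1*exp(exp(-a))


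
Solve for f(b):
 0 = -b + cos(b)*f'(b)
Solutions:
 f(b) = C1 + Integral(b/cos(b), b)


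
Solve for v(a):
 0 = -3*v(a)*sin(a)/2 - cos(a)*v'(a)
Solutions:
 v(a) = C1*cos(a)^(3/2)


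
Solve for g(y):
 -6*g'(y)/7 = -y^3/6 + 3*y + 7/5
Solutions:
 g(y) = C1 + 7*y^4/144 - 7*y^2/4 - 49*y/30


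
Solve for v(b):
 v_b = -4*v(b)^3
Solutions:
 v(b) = -sqrt(2)*sqrt(-1/(C1 - 4*b))/2
 v(b) = sqrt(2)*sqrt(-1/(C1 - 4*b))/2


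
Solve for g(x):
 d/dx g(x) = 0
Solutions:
 g(x) = C1


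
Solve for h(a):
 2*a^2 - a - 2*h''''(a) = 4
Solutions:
 h(a) = C1 + C2*a + C3*a^2 + C4*a^3 + a^6/360 - a^5/240 - a^4/12


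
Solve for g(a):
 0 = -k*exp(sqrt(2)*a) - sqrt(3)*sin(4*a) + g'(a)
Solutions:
 g(a) = C1 + sqrt(2)*k*exp(sqrt(2)*a)/2 - sqrt(3)*cos(4*a)/4


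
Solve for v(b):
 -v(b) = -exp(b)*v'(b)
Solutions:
 v(b) = C1*exp(-exp(-b))


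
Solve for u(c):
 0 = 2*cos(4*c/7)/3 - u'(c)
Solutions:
 u(c) = C1 + 7*sin(4*c/7)/6


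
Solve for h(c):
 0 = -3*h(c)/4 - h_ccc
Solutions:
 h(c) = C3*exp(-6^(1/3)*c/2) + (C1*sin(2^(1/3)*3^(5/6)*c/4) + C2*cos(2^(1/3)*3^(5/6)*c/4))*exp(6^(1/3)*c/4)


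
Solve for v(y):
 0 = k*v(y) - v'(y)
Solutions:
 v(y) = C1*exp(k*y)


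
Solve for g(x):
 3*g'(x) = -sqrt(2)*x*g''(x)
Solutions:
 g(x) = C1 + C2*x^(1 - 3*sqrt(2)/2)


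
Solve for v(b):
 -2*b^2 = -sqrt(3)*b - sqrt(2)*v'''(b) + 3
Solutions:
 v(b) = C1 + C2*b + C3*b^2 + sqrt(2)*b^5/60 - sqrt(6)*b^4/48 + sqrt(2)*b^3/4


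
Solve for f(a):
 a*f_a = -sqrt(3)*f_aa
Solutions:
 f(a) = C1 + C2*erf(sqrt(2)*3^(3/4)*a/6)


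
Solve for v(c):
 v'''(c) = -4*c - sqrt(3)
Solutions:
 v(c) = C1 + C2*c + C3*c^2 - c^4/6 - sqrt(3)*c^3/6


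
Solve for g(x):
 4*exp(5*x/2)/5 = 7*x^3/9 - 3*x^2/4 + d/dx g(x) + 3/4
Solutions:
 g(x) = C1 - 7*x^4/36 + x^3/4 - 3*x/4 + 8*exp(5*x/2)/25


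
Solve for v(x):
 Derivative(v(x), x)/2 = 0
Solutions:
 v(x) = C1


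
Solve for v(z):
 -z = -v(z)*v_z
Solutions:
 v(z) = -sqrt(C1 + z^2)
 v(z) = sqrt(C1 + z^2)


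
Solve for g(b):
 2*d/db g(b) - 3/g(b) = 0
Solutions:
 g(b) = -sqrt(C1 + 3*b)
 g(b) = sqrt(C1 + 3*b)


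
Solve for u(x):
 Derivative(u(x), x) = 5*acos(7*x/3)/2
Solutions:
 u(x) = C1 + 5*x*acos(7*x/3)/2 - 5*sqrt(9 - 49*x^2)/14


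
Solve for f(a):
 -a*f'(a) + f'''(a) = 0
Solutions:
 f(a) = C1 + Integral(C2*airyai(a) + C3*airybi(a), a)


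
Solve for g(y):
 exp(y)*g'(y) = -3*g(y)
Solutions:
 g(y) = C1*exp(3*exp(-y))


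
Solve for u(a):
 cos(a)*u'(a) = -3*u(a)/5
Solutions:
 u(a) = C1*(sin(a) - 1)^(3/10)/(sin(a) + 1)^(3/10)


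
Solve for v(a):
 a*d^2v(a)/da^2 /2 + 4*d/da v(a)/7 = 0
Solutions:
 v(a) = C1 + C2/a^(1/7)


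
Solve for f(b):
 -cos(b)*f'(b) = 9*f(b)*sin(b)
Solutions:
 f(b) = C1*cos(b)^9


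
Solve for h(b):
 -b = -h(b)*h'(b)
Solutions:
 h(b) = -sqrt(C1 + b^2)
 h(b) = sqrt(C1 + b^2)


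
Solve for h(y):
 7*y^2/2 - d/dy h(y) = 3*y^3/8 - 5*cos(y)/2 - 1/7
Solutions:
 h(y) = C1 - 3*y^4/32 + 7*y^3/6 + y/7 + 5*sin(y)/2


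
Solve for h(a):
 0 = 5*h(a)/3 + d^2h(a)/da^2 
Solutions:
 h(a) = C1*sin(sqrt(15)*a/3) + C2*cos(sqrt(15)*a/3)


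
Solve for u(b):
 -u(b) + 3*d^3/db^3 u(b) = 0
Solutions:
 u(b) = C3*exp(3^(2/3)*b/3) + (C1*sin(3^(1/6)*b/2) + C2*cos(3^(1/6)*b/2))*exp(-3^(2/3)*b/6)


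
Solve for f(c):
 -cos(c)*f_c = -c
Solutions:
 f(c) = C1 + Integral(c/cos(c), c)


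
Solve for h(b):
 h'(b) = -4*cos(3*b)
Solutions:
 h(b) = C1 - 4*sin(3*b)/3


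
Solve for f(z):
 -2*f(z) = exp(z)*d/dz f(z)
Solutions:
 f(z) = C1*exp(2*exp(-z))


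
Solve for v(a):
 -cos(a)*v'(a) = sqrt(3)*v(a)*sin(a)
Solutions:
 v(a) = C1*cos(a)^(sqrt(3))


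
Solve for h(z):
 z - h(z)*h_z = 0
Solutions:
 h(z) = -sqrt(C1 + z^2)
 h(z) = sqrt(C1 + z^2)
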